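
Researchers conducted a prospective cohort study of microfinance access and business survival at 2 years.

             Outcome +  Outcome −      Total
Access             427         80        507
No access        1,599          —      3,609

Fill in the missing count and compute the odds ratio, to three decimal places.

6.709

The missing cell is in the unexposed row: 3609 − 1599 = 2010.
So a = 427, b = 80, c = 1599, d = 2010.
OR = (a·d)/(b·c) = (427 × 2010) / (80 × 1599) = 858270 / 127920 = 6.70943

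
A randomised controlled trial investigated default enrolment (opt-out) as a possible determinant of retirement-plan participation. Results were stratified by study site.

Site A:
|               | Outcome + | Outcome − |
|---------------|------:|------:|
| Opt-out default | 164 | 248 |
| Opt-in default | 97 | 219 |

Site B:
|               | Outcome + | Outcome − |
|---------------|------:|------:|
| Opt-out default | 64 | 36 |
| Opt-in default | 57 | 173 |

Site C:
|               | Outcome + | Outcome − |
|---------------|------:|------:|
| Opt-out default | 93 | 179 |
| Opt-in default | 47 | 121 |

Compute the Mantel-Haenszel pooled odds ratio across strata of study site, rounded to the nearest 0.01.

OR_MH = Σ(aᵢdᵢ/nᵢ) / Σ(bᵢcᵢ/nᵢ), where nᵢ is the stratum total.
Stratum 1 (Site A): n = 728; a·d/n = 164·219/728 = 49.3352; b·c/n = 248·97/728 = 33.0440
Stratum 2 (Site B): n = 330; a·d/n = 64·173/330 = 33.5515; b·c/n = 36·57/330 = 6.2182
Stratum 3 (Site C): n = 440; a·d/n = 93·121/440 = 25.5750; b·c/n = 179·47/440 = 19.1205
OR_MH = (49.3352 + 33.5515 + 25.5750) / (33.0440 + 6.2182 + 19.1205) = 108.4617 / 58.3826 = 1.85777

1.86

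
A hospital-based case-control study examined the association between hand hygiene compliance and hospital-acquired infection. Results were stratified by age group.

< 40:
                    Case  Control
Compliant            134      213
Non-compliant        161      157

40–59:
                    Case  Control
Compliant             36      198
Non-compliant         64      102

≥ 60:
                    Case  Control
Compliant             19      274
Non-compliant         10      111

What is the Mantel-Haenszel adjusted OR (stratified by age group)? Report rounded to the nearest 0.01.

OR_MH = Σ(aᵢdᵢ/nᵢ) / Σ(bᵢcᵢ/nᵢ), where nᵢ is the stratum total.
Stratum 1 (< 40): n = 665; a·d/n = 134·157/665 = 31.6361; b·c/n = 213·161/665 = 51.5684
Stratum 2 (40–59): n = 400; a·d/n = 36·102/400 = 9.1800; b·c/n = 198·64/400 = 31.6800
Stratum 3 (≥ 60): n = 414; a·d/n = 19·111/414 = 5.0942; b·c/n = 274·10/414 = 6.6184
OR_MH = (31.6361 + 9.1800 + 5.0942) / (51.5684 + 31.6800 + 6.6184) = 45.9103 / 89.8668 = 0.51087

0.51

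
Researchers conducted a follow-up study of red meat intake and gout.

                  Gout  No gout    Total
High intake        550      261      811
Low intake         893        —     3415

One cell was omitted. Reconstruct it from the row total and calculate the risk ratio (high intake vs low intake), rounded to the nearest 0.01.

2.59

The missing cell is in the unexposed row: 3415 − 893 = 2522.
So a = 550, b = 261, c = 893, d = 2522.
RR = [a/(a+b)] / [c/(c+d)] = (550/811) / (893/3415) = 0.67818/0.26149 = 2.59347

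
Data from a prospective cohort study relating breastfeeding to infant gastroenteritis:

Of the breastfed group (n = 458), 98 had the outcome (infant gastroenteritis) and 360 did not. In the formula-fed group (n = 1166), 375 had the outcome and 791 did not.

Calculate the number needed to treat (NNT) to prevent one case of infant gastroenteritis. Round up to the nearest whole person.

10

Risk in treated group = 98/458 = 0.21397; risk in control = 375/1166 = 0.32161.
Absolute risk reduction = 0.32161 − 0.21397 = 0.10764
NNT = 1 / ARR = 1 / 0.10764 = 9.290 → round up → 10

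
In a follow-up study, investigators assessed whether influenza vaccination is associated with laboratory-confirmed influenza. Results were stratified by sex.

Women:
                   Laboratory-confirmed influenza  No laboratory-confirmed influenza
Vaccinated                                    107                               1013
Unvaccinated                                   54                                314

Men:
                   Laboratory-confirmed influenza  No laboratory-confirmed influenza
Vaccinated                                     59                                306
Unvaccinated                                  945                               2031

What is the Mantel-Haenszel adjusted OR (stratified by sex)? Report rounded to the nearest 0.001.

0.474

OR_MH = Σ(aᵢdᵢ/nᵢ) / Σ(bᵢcᵢ/nᵢ), where nᵢ is the stratum total.
Stratum 1 (Women): n = 1488; a·d/n = 107·314/1488 = 22.5793; b·c/n = 1013·54/1488 = 36.7621
Stratum 2 (Men): n = 3341; a·d/n = 59·2031/3341 = 35.8662; b·c/n = 306·945/3341 = 86.5519
OR_MH = (22.5793 + 35.8662) / (36.7621 + 86.5519) = 58.4455 / 123.3140 = 0.47396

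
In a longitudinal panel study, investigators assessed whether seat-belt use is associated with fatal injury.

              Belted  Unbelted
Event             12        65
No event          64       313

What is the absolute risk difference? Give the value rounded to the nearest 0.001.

Reading the table with exposure as columns: a = 12 (Belted, case), b = 64 (Belted, non-case), c = 65 (Unbelted, case), d = 313.
Risk in exposed = 12/76 = 0.157895; risk in unexposed = 65/378 = 0.171958.
Risk difference = 0.157895 − 0.171958 = -0.014063

-0.014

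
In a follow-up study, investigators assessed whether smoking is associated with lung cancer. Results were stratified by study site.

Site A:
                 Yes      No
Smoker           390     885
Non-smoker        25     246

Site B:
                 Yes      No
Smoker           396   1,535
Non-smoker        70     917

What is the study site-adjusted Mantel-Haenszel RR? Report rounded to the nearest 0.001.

3.022

RR_MH = Σ(aᵢ·n₀ᵢ/nᵢ) / Σ(cᵢ·n₁ᵢ/nᵢ), with n₁ᵢ = aᵢ+bᵢ (exposed), n₀ᵢ = cᵢ+dᵢ (unexposed), nᵢ = n₁ᵢ+n₀ᵢ.
Stratum 1 (Site A): n₁ = 1275, n₀ = 271, n = 1546; a·n₀/n = 390·271/1546 = 68.3635; c·n₁/n = 25·1275/1546 = 20.6177
Stratum 2 (Site B): n₁ = 1931, n₀ = 987, n = 2918; a·n₀/n = 396·987/2918 = 133.9452; c·n₁/n = 70·1931/2918 = 46.3228
RR_MH = (68.3635 + 133.9452) / (20.6177 + 46.3228) = 202.3087 / 66.9405 = 3.02221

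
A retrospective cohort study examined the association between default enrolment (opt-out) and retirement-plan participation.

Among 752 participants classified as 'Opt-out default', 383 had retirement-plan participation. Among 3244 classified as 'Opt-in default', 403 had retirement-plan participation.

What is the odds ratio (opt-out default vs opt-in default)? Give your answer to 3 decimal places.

7.317

From the description: a = 383, b = 369, c = 403, d = 2841.
OR = (a·d)/(b·c) = (383 × 2841) / (369 × 403) = 1088103 / 148707 = 7.31709
The odds of retirement-plan participation are about 7.32 times as high in the opt-out default group.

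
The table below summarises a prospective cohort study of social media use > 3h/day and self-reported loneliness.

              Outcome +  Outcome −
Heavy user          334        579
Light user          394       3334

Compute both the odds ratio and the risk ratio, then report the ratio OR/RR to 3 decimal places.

1.410

Cells: a = 334, b = 579, c = 394, d = 3334.
OR = (334·3334)/(579·394) = 1113556/228126 = 4.88132
Risk in exposed = 334/913 = 0.36583; risk in unexposed = 394/3728 = 0.10569; RR = 3.46143
OR/RR = 4.88132 / 3.46143 = 1.41020
The outcome is not rare, so the OR lies further from 1 than the RR.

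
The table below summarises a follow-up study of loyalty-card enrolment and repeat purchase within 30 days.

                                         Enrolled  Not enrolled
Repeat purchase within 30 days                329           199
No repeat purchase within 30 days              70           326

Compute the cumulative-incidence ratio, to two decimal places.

Reading the table with exposure as columns: a = 329 (Enrolled, case), b = 70 (Enrolled, non-case), c = 199 (Not enrolled, case), d = 326.
Risk in exposed = 329/399 = 0.82456; risk in unexposed = 199/525 = 0.37905.
RR = 0.82456 / 0.37905 = 2.17535
The risk among the exposed is 2.18 times that among the unexposed.

2.18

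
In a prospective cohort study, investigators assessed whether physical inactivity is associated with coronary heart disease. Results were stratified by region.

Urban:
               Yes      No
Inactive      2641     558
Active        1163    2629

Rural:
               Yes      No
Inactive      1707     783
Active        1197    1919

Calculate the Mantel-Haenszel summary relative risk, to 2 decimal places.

2.24

RR_MH = Σ(aᵢ·n₀ᵢ/nᵢ) / Σ(cᵢ·n₁ᵢ/nᵢ), with n₁ᵢ = aᵢ+bᵢ (exposed), n₀ᵢ = cᵢ+dᵢ (unexposed), nᵢ = n₁ᵢ+n₀ᵢ.
Stratum 1 (Urban): n₁ = 3199, n₀ = 3792, n = 6991; a·n₀/n = 2641·3792/6991 = 1432.5092; c·n₁/n = 1163·3199/6991 = 532.1752
Stratum 2 (Rural): n₁ = 2490, n₀ = 3116, n = 5606; a·n₀/n = 1707·3116/5606 = 948.8070; c·n₁/n = 1197·2490/5606 = 531.6679
RR_MH = (1432.5092 + 948.8070) / (532.1752 + 531.6679) = 2381.3162 / 1063.8431 = 2.23841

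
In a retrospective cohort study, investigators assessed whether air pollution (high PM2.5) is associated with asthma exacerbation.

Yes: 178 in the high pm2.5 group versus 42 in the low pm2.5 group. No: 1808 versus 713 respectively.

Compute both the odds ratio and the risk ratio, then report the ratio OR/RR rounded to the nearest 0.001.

From the description: a = 178, b = 1808, c = 42, d = 713.
OR = (178·713)/(1808·42) = 126914/75936 = 1.67133
Risk in exposed = 178/1986 = 0.08963; risk in unexposed = 42/755 = 0.05563; RR = 1.61116
OR/RR = 1.67133 / 1.61116 = 1.03735
The outcome is rare in both groups, so OR ≈ RR (ratio near 1).

1.037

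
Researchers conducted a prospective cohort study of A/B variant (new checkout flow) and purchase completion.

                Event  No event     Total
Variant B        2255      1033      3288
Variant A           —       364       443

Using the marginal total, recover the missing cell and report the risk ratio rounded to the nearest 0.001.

The missing cell is in the unexposed row: 443 − 364 = 79.
So a = 2255, b = 1033, c = 79, d = 364.
RR = [a/(a+b)] / [c/(c+d)] = (2255/3288) / (79/443) = 0.68583/0.17833 = 3.84584

3.846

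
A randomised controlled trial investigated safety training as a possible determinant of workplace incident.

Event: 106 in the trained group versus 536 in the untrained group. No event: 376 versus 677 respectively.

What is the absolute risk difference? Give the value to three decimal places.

From the description: a = 106, b = 376, c = 536, d = 677.
Risk in exposed = 106/482 = 0.219917; risk in unexposed = 536/1213 = 0.441880.
Risk difference = 0.219917 − 0.441880 = -0.221963

-0.222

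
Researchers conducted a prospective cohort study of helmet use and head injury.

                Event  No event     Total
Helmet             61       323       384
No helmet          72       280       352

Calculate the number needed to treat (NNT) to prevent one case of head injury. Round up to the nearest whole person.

22

Risk in treated group = 61/384 = 0.15885; risk in control = 72/352 = 0.20455.
Absolute risk reduction = 0.20455 − 0.15885 = 0.04569
NNT = 1 / ARR = 1 / 0.04569 = 21.886 → round up → 22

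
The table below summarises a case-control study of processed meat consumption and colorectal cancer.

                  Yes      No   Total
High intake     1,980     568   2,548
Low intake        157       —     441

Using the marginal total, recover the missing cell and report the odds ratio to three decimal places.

6.306

The missing cell is in the unexposed row: 441 − 157 = 284.
So a = 1980, b = 568, c = 157, d = 284.
OR = (a·d)/(b·c) = (1980 × 284) / (568 × 157) = 562320 / 89176 = 6.30573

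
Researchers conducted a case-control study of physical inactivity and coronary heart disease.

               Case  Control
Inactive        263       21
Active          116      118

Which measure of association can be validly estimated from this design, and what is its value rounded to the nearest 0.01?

Cells: a = 263, b = 21, c = 116, d = 118.
This is a case-control study: participants were sampled on outcome status, so risks in the source population cannot be estimated directly — relative risk is not valid here. The odds ratio is the appropriate measure.
OR = (a·d)/(b·c) = (263 × 118) / (21 × 116) = 31034 / 2436 = 12.73974

12.74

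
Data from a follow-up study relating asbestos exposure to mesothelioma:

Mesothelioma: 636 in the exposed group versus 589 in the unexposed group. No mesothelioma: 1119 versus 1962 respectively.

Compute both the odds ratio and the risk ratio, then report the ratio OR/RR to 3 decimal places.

1.206

From the description: a = 636, b = 1119, c = 589, d = 1962.
OR = (636·1962)/(1119·589) = 1247832/659091 = 1.89326
Risk in exposed = 636/1755 = 0.36239; risk in unexposed = 589/2551 = 0.23089; RR = 1.56955
OR/RR = 1.89326 / 1.56955 = 1.20625
The outcome is not rare, so the OR lies further from 1 than the RR.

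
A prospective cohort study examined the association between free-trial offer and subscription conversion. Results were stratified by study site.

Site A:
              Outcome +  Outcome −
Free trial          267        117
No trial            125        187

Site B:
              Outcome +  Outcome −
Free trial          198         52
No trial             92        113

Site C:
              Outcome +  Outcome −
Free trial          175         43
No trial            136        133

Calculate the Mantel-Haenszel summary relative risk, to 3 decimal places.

RR_MH = Σ(aᵢ·n₀ᵢ/nᵢ) / Σ(cᵢ·n₁ᵢ/nᵢ), with n₁ᵢ = aᵢ+bᵢ (exposed), n₀ᵢ = cᵢ+dᵢ (unexposed), nᵢ = n₁ᵢ+n₀ᵢ.
Stratum 1 (Site A): n₁ = 384, n₀ = 312, n = 696; a·n₀/n = 267·312/696 = 119.6897; c·n₁/n = 125·384/696 = 68.9655
Stratum 2 (Site B): n₁ = 250, n₀ = 205, n = 455; a·n₀/n = 198·205/455 = 89.2088; c·n₁/n = 92·250/455 = 50.5495
Stratum 3 (Site C): n₁ = 218, n₀ = 269, n = 487; a·n₀/n = 175·269/487 = 96.6632; c·n₁/n = 136·218/487 = 60.8789
RR_MH = (119.6897 + 89.2088 + 96.6632) / (68.9655 + 50.5495 + 60.8789) = 305.5617 / 180.3938 = 1.69386

1.694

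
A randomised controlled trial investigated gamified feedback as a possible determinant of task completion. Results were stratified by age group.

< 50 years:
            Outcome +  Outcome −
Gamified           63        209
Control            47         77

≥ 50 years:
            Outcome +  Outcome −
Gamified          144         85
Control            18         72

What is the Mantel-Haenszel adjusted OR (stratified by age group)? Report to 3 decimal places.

1.512

OR_MH = Σ(aᵢdᵢ/nᵢ) / Σ(bᵢcᵢ/nᵢ), where nᵢ is the stratum total.
Stratum 1 (< 50 years): n = 396; a·d/n = 63·77/396 = 12.2500; b·c/n = 209·47/396 = 24.8056
Stratum 2 (≥ 50 years): n = 319; a·d/n = 144·72/319 = 32.5016; b·c/n = 85·18/319 = 4.7962
OR_MH = (12.2500 + 32.5016) / (24.8056 + 4.7962) = 44.7516 / 29.6018 = 1.51179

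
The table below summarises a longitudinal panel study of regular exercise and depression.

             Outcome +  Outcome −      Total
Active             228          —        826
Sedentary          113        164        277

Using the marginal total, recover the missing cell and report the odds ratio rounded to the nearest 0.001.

0.553

The missing cell is in the exposed row: 826 − 228 = 598.
So a = 228, b = 598, c = 113, d = 164.
OR = (a·d)/(b·c) = (228 × 164) / (598 × 113) = 37392 / 67574 = 0.55335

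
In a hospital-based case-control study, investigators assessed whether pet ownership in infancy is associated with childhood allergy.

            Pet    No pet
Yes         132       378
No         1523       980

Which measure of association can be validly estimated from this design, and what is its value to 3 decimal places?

0.225

Reading the table with exposure as columns: a = 132 (Pet, case), b = 1523 (Pet, non-case), c = 378 (No pet, case), d = 980.
This is a hospital-based case-control study: participants were sampled on outcome status, so risks in the source population cannot be estimated directly — relative risk is not valid here. The odds ratio is the appropriate measure.
OR = (a·d)/(b·c) = (132 × 980) / (1523 × 378) = 129360 / 575694 = 0.22470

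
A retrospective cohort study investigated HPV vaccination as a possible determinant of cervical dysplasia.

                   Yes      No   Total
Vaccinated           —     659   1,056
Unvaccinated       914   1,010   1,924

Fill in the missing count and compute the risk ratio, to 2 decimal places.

0.79

The missing cell is in the exposed row: 1056 − 659 = 397.
So a = 397, b = 659, c = 914, d = 1010.
RR = [a/(a+b)] / [c/(c+d)] = (397/1056) / (914/1924) = 0.37595/0.47505 = 0.79138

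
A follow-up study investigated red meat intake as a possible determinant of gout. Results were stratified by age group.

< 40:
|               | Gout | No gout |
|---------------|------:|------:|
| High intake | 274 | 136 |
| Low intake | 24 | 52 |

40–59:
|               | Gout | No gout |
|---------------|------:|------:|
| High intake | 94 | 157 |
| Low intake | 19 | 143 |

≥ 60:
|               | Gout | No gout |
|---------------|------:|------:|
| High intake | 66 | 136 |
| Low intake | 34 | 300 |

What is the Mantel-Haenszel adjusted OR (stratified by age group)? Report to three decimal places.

OR_MH = Σ(aᵢdᵢ/nᵢ) / Σ(bᵢcᵢ/nᵢ), where nᵢ is the stratum total.
Stratum 1 (< 40): n = 486; a·d/n = 274·52/486 = 29.3169; b·c/n = 136·24/486 = 6.7160
Stratum 2 (40–59): n = 413; a·d/n = 94·143/413 = 32.5472; b·c/n = 157·19/413 = 7.2228
Stratum 3 (≥ 60): n = 536; a·d/n = 66·300/536 = 36.9403; b·c/n = 136·34/536 = 8.6269
OR_MH = (29.3169 + 32.5472 + 36.9403) / (6.7160 + 7.2228 + 8.6269) = 98.8044 / 22.5657 = 4.37853

4.379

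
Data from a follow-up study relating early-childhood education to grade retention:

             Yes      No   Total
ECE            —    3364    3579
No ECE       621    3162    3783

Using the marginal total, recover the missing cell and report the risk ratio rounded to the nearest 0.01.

0.37

The missing cell is in the exposed row: 3579 − 3364 = 215.
So a = 215, b = 3364, c = 621, d = 3162.
RR = [a/(a+b)] / [c/(c+d)] = (215/3579) / (621/3783) = 0.06007/0.16416 = 0.36595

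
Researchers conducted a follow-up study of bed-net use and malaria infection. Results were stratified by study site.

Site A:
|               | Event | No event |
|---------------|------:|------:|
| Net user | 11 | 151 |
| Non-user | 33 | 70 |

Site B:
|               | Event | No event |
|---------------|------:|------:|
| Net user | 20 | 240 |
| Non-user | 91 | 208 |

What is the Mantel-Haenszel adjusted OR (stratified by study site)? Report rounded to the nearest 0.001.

0.179

OR_MH = Σ(aᵢdᵢ/nᵢ) / Σ(bᵢcᵢ/nᵢ), where nᵢ is the stratum total.
Stratum 1 (Site A): n = 265; a·d/n = 11·70/265 = 2.9057; b·c/n = 151·33/265 = 18.8038
Stratum 2 (Site B): n = 559; a·d/n = 20·208/559 = 7.4419; b·c/n = 240·91/559 = 39.0698
OR_MH = (2.9057 + 7.4419) / (18.8038 + 39.0698) = 10.3475 / 57.8735 = 0.17880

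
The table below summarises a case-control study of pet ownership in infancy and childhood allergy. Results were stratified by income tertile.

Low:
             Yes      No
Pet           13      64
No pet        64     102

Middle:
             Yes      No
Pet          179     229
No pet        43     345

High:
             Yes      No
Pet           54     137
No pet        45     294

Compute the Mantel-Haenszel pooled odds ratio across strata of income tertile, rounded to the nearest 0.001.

2.765

OR_MH = Σ(aᵢdᵢ/nᵢ) / Σ(bᵢcᵢ/nᵢ), where nᵢ is the stratum total.
Stratum 1 (Low): n = 243; a·d/n = 13·102/243 = 5.4568; b·c/n = 64·64/243 = 16.8560
Stratum 2 (Middle): n = 796; a·d/n = 179·345/796 = 77.5817; b·c/n = 229·43/796 = 12.3706
Stratum 3 (High): n = 530; a·d/n = 54·294/530 = 29.9547; b·c/n = 137·45/530 = 11.6321
OR_MH = (5.4568 + 77.5817 + 29.9547) / (16.8560 + 12.3706 + 11.6321) = 112.9932 / 40.8586 = 2.76547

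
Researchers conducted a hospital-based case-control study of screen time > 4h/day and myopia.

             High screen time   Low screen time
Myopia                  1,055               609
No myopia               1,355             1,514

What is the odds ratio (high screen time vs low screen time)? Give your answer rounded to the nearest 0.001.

Reading the table with exposure as columns: a = 1055 (High screen time, case), b = 1355 (High screen time, non-case), c = 609 (Low screen time, case), d = 1514.
OR = (a·d)/(b·c) = (1055 × 1514) / (1355 × 609) = 1597270 / 825195 = 1.93563
The odds of myopia are about 1.94 times as high in the high screen time group.

1.936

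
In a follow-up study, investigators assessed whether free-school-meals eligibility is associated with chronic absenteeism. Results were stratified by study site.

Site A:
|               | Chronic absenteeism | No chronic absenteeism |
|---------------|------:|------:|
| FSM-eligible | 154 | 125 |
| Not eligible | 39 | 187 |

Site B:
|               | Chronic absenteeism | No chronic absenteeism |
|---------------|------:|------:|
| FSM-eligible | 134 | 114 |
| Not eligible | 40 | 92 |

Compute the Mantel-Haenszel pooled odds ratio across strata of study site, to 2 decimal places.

OR_MH = Σ(aᵢdᵢ/nᵢ) / Σ(bᵢcᵢ/nᵢ), where nᵢ is the stratum total.
Stratum 1 (Site A): n = 505; a·d/n = 154·187/505 = 57.0257; b·c/n = 125·39/505 = 9.6535
Stratum 2 (Site B): n = 380; a·d/n = 134·92/380 = 32.4421; b·c/n = 114·40/380 = 12.0000
OR_MH = (57.0257 + 32.4421) / (9.6535 + 12.0000) = 89.4678 / 21.6535 = 4.13180

4.13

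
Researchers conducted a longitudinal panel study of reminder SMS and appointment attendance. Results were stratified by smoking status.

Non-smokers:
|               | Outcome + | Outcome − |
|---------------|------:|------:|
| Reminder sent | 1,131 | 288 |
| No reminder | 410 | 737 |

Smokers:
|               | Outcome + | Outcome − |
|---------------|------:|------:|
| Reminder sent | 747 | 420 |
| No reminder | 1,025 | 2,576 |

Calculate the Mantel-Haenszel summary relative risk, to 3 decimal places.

RR_MH = Σ(aᵢ·n₀ᵢ/nᵢ) / Σ(cᵢ·n₁ᵢ/nᵢ), with n₁ᵢ = aᵢ+bᵢ (exposed), n₀ᵢ = cᵢ+dᵢ (unexposed), nᵢ = n₁ᵢ+n₀ᵢ.
Stratum 1 (Non-smokers): n₁ = 1419, n₀ = 1147, n = 2566; a·n₀/n = 1131·1147/2566 = 505.5561; c·n₁/n = 410·1419/2566 = 226.7303
Stratum 2 (Smokers): n₁ = 1167, n₀ = 3601, n = 4768; a·n₀/n = 747·3601/4768 = 564.1667; c·n₁/n = 1025·1167/4768 = 250.8756
RR_MH = (505.5561 + 564.1667) / (226.7303 + 250.8756) = 1069.7229 / 477.6059 = 2.23976

2.240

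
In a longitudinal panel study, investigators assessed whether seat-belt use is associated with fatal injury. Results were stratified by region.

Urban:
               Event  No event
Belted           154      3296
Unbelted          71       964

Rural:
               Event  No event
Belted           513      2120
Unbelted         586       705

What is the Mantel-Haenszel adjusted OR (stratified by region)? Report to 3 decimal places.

0.340

OR_MH = Σ(aᵢdᵢ/nᵢ) / Σ(bᵢcᵢ/nᵢ), where nᵢ is the stratum total.
Stratum 1 (Urban): n = 4485; a·d/n = 154·964/4485 = 33.1006; b·c/n = 3296·71/4485 = 52.1775
Stratum 2 (Rural): n = 3924; a·d/n = 513·705/3924 = 92.1674; b·c/n = 2120·586/3924 = 316.5953
OR_MH = (33.1006 + 92.1674) / (52.1775 + 316.5953) = 125.2680 / 368.7728 = 0.33969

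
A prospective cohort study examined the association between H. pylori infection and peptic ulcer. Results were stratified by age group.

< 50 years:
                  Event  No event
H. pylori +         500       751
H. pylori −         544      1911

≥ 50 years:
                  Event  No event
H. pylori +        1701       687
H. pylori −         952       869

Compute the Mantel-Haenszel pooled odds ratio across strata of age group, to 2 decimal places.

2.29

OR_MH = Σ(aᵢdᵢ/nᵢ) / Σ(bᵢcᵢ/nᵢ), where nᵢ is the stratum total.
Stratum 1 (< 50 years): n = 3706; a·d/n = 500·1911/3706 = 257.8251; b·c/n = 751·544/3706 = 110.2385
Stratum 2 (≥ 50 years): n = 4209; a·d/n = 1701·869/4209 = 351.1924; b·c/n = 687·952/4209 = 155.3870
OR_MH = (257.8251 + 351.1924) / (110.2385 + 155.3870) = 609.0176 / 265.6256 = 2.29277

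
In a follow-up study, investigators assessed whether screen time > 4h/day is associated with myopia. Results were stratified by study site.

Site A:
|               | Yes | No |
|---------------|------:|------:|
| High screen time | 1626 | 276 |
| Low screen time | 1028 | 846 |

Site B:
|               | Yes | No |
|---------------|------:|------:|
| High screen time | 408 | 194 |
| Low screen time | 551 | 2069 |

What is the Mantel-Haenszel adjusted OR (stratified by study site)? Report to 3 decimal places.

OR_MH = Σ(aᵢdᵢ/nᵢ) / Σ(bᵢcᵢ/nᵢ), where nᵢ is the stratum total.
Stratum 1 (Site A): n = 3776; a·d/n = 1626·846/3776 = 364.2998; b·c/n = 276·1028/3776 = 75.1398
Stratum 2 (Site B): n = 3222; a·d/n = 408·2069/3222 = 261.9963; b·c/n = 194·551/3222 = 33.1763
OR_MH = (364.2998 + 261.9963) / (75.1398 + 33.1763) = 626.2961 / 108.3161 = 5.78211

5.782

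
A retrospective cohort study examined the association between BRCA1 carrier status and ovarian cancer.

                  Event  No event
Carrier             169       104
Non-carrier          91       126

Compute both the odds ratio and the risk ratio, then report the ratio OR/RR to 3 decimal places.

1.524

Cells: a = 169, b = 104, c = 91, d = 126.
OR = (169·126)/(104·91) = 21294/9464 = 2.25000
Risk in exposed = 169/273 = 0.61905; risk in unexposed = 91/217 = 0.41935; RR = 1.47619
OR/RR = 2.25000 / 1.47619 = 1.52419
The outcome is not rare, so the OR lies further from 1 than the RR.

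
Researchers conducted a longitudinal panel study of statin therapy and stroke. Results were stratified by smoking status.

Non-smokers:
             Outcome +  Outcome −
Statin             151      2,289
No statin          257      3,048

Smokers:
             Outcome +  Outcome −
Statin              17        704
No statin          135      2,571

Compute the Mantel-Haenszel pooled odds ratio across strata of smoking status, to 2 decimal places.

0.71

OR_MH = Σ(aᵢdᵢ/nᵢ) / Σ(bᵢcᵢ/nᵢ), where nᵢ is the stratum total.
Stratum 1 (Non-smokers): n = 5745; a·d/n = 151·3048/5745 = 80.1128; b·c/n = 2289·257/5745 = 102.3974
Stratum 2 (Smokers): n = 3427; a·d/n = 17·2571/3427 = 12.7537; b·c/n = 704·135/3427 = 27.7327
OR_MH = (80.1128 + 12.7537) / (102.3974 + 27.7327) = 92.8665 / 130.1301 = 0.71364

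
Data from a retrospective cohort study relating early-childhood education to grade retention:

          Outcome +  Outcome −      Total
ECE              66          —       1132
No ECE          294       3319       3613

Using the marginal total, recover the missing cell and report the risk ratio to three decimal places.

The missing cell is in the exposed row: 1132 − 66 = 1066.
So a = 66, b = 1066, c = 294, d = 3319.
RR = [a/(a+b)] / [c/(c+d)] = (66/1132) / (294/3613) = 0.05830/0.08137 = 0.71650

0.717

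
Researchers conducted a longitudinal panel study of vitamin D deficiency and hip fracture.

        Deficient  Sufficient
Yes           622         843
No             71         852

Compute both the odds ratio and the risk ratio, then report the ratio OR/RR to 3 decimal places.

4.906

Reading the table with exposure as columns: a = 622 (Deficient, case), b = 71 (Deficient, non-case), c = 843 (Sufficient, case), d = 852.
OR = (622·852)/(71·843) = 529944/59853 = 8.85409
Risk in exposed = 622/693 = 0.89755; risk in unexposed = 843/1695 = 0.49735; RR = 1.80468
OR/RR = 8.85409 / 1.80468 = 4.90619
The outcome is not rare, so the OR lies further from 1 than the RR.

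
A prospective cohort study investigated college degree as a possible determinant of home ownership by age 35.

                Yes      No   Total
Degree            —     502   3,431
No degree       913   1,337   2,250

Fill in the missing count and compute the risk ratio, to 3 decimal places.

The missing cell is in the exposed row: 3431 − 502 = 2929.
So a = 2929, b = 502, c = 913, d = 1337.
RR = [a/(a+b)] / [c/(c+d)] = (2929/3431) / (913/2250) = 0.85369/0.40578 = 2.10383

2.104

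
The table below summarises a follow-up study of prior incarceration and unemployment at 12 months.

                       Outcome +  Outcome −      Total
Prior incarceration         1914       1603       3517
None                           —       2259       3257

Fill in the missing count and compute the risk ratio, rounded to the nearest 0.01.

1.78

The missing cell is in the unexposed row: 3257 − 2259 = 998.
So a = 1914, b = 1603, c = 998, d = 2259.
RR = [a/(a+b)] / [c/(c+d)] = (1914/3517) / (998/3257) = 0.54421/0.30642 = 1.77606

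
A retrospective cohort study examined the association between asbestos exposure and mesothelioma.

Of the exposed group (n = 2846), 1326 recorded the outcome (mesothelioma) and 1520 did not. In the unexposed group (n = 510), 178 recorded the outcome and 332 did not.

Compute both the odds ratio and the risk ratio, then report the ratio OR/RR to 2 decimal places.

From the description: a = 1326, b = 1520, c = 178, d = 332.
OR = (1326·332)/(1520·178) = 440232/270560 = 1.62711
Risk in exposed = 1326/2846 = 0.46592; risk in unexposed = 178/510 = 0.34902; RR = 1.33493
OR/RR = 1.62711 / 1.33493 = 1.21888
The outcome is not rare, so the OR lies further from 1 than the RR.

1.22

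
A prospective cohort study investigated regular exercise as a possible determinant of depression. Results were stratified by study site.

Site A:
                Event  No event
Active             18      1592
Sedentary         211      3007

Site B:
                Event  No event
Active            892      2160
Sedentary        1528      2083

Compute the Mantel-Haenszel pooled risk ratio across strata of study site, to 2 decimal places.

RR_MH = Σ(aᵢ·n₀ᵢ/nᵢ) / Σ(cᵢ·n₁ᵢ/nᵢ), with n₁ᵢ = aᵢ+bᵢ (exposed), n₀ᵢ = cᵢ+dᵢ (unexposed), nᵢ = n₁ᵢ+n₀ᵢ.
Stratum 1 (Site A): n₁ = 1610, n₀ = 3218, n = 4828; a·n₀/n = 18·3218/4828 = 11.9975; c·n₁/n = 211·1610/4828 = 70.3625
Stratum 2 (Site B): n₁ = 3052, n₀ = 3611, n = 6663; a·n₀/n = 892·3611/6663 = 483.4177; c·n₁/n = 1528·3052/6663 = 699.9033
RR_MH = (11.9975 + 483.4177) / (70.3625 + 699.9033) = 495.4152 / 770.2658 = 0.64317

0.64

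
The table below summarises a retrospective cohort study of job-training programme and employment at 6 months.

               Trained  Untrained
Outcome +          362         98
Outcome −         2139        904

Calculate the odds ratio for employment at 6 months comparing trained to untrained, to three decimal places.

Reading the table with exposure as columns: a = 362 (Trained, case), b = 2139 (Trained, non-case), c = 98 (Untrained, case), d = 904.
OR = (a·d)/(b·c) = (362 × 904) / (2139 × 98) = 327248 / 209622 = 1.56113
The odds of employment at 6 months are about 1.56 times as high in the trained group.

1.561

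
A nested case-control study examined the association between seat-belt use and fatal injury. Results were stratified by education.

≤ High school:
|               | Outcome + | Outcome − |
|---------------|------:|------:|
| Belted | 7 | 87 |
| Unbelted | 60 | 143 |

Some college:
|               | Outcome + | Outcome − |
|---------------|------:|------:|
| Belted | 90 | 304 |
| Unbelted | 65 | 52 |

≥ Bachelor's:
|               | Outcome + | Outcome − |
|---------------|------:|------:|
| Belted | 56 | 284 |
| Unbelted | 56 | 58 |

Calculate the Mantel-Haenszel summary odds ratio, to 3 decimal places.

0.216

OR_MH = Σ(aᵢdᵢ/nᵢ) / Σ(bᵢcᵢ/nᵢ), where nᵢ is the stratum total.
Stratum 1 (≤ High school): n = 297; a·d/n = 7·143/297 = 3.3704; b·c/n = 87·60/297 = 17.5758
Stratum 2 (Some college): n = 511; a·d/n = 90·52/511 = 9.1585; b·c/n = 304·65/511 = 38.6693
Stratum 3 (≥ Bachelor's): n = 454; a·d/n = 56·58/454 = 7.1542; b·c/n = 284·56/454 = 35.0308
OR_MH = (3.3704 + 9.1585 + 7.1542) / (17.5758 + 38.6693 + 35.0308) = 19.6831 / 91.2759 = 0.21564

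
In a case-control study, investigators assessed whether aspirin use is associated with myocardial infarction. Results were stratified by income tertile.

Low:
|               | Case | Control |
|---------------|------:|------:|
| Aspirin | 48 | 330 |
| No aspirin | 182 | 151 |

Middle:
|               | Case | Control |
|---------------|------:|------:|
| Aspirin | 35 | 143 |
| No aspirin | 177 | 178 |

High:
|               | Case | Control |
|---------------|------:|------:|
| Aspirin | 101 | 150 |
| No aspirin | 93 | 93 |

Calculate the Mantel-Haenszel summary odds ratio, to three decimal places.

OR_MH = Σ(aᵢdᵢ/nᵢ) / Σ(bᵢcᵢ/nᵢ), where nᵢ is the stratum total.
Stratum 1 (Low): n = 711; a·d/n = 48·151/711 = 10.1941; b·c/n = 330·182/711 = 84.4726
Stratum 2 (Middle): n = 533; a·d/n = 35·178/533 = 11.6886; b·c/n = 143·177/533 = 47.4878
Stratum 3 (High): n = 437; a·d/n = 101·93/437 = 21.4943; b·c/n = 150·93/437 = 31.9222
OR_MH = (10.1941 + 11.6886 + 21.4943) / (84.4726 + 47.4878 + 31.9222) = 43.3769 / 163.8826 = 0.26468

0.265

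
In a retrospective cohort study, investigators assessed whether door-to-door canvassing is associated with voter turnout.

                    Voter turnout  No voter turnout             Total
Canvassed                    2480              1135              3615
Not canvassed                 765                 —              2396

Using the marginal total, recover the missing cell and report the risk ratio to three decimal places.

The missing cell is in the unexposed row: 2396 − 765 = 1631.
So a = 2480, b = 1135, c = 765, d = 1631.
RR = [a/(a+b)] / [c/(c+d)] = (2480/3615) / (765/2396) = 0.68603/0.31928 = 2.14867

2.149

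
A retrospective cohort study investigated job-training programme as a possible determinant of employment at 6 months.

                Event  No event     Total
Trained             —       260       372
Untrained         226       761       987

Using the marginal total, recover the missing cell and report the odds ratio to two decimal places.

The missing cell is in the exposed row: 372 − 260 = 112.
So a = 112, b = 260, c = 226, d = 761.
OR = (a·d)/(b·c) = (112 × 761) / (260 × 226) = 85232 / 58760 = 1.45051

1.45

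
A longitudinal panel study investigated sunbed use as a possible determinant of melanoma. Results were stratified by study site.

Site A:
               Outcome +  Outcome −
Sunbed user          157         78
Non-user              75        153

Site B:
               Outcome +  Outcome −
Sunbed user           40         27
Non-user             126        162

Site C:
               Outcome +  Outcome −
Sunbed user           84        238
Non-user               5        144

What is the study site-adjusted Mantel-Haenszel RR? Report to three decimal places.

RR_MH = Σ(aᵢ·n₀ᵢ/nᵢ) / Σ(cᵢ·n₁ᵢ/nᵢ), with n₁ᵢ = aᵢ+bᵢ (exposed), n₀ᵢ = cᵢ+dᵢ (unexposed), nᵢ = n₁ᵢ+n₀ᵢ.
Stratum 1 (Site A): n₁ = 235, n₀ = 228, n = 463; a·n₀/n = 157·228/463 = 77.3132; c·n₁/n = 75·235/463 = 38.0670
Stratum 2 (Site B): n₁ = 67, n₀ = 288, n = 355; a·n₀/n = 40·288/355 = 32.4507; c·n₁/n = 126·67/355 = 23.7803
Stratum 3 (Site C): n₁ = 322, n₀ = 149, n = 471; a·n₀/n = 84·149/471 = 26.5732; c·n₁/n = 5·322/471 = 3.4183
RR_MH = (77.3132 + 32.4507 + 26.5732) / (38.0670 + 23.7803 + 3.4183) = 136.3371 / 65.2655 = 2.08896

2.089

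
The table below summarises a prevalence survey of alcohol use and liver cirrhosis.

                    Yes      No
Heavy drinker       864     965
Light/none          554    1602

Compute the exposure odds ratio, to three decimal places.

Cells: a = 864, b = 965, c = 554, d = 1602.
OR = (a·d)/(b·c) = (864 × 1602) / (965 × 554) = 1384128 / 534610 = 2.58904
The odds of liver cirrhosis are about 2.59 times as high in the heavy drinker group.

2.589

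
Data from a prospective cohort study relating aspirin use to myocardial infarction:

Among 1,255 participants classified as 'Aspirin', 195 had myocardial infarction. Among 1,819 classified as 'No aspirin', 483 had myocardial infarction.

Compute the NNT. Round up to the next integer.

10

Risk in treated group = 195/1255 = 0.15538; risk in control = 483/1819 = 0.26553.
Absolute risk reduction = 0.26553 − 0.15538 = 0.11015
NNT = 1 / ARR = 1 / 0.11015 = 9.078 → round up → 10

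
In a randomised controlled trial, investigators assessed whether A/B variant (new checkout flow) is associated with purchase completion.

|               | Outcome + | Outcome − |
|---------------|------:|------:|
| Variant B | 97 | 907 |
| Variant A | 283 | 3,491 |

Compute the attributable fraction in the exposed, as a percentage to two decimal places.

22.38

Cells: a = 97, b = 907, c = 283, d = 3491.
Risk in exposed = 97/1004 = 0.09661; risk in unexposed = 283/3774 = 0.07499.
RR = 0.09661/0.07499 = 1.28841
AR% = (RR − 1)/RR × 100 = (1.28841 − 1)/1.28841 × 100 = 22.3848%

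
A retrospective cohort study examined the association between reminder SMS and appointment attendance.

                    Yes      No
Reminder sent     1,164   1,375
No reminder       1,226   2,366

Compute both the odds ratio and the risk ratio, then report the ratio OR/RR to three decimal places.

1.216

Cells: a = 1164, b = 1375, c = 1226, d = 2366.
OR = (1164·2366)/(1375·1226) = 2754024/1685750 = 1.63371
Risk in exposed = 1164/2539 = 0.45845; risk in unexposed = 1226/3592 = 0.34131; RR = 1.34319
OR/RR = 1.63371 / 1.34319 = 1.21629
The outcome is not rare, so the OR lies further from 1 than the RR.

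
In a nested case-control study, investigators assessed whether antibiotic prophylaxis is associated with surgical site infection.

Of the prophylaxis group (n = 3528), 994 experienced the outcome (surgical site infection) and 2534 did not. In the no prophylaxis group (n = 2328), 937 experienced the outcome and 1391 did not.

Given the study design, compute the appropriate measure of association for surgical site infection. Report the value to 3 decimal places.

0.582

From the description: a = 994, b = 2534, c = 937, d = 1391.
This is a nested case-control study: participants were sampled on outcome status, so risks in the source population cannot be estimated directly — relative risk is not valid here. The odds ratio is the appropriate measure.
OR = (a·d)/(b·c) = (994 × 1391) / (2534 × 937) = 1382654 / 2374358 = 0.58233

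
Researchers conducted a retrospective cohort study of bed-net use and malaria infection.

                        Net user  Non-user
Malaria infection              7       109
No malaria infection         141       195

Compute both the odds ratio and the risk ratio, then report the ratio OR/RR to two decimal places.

0.67

Reading the table with exposure as columns: a = 7 (Net user, case), b = 141 (Net user, non-case), c = 109 (Non-user, case), d = 195.
OR = (7·195)/(141·109) = 1365/15369 = 0.08882
Risk in exposed = 7/148 = 0.04730; risk in unexposed = 109/304 = 0.35855; RR = 0.13191
OR/RR = 0.08882 / 0.13191 = 0.67329
The outcome is not rare, so the OR lies further from 1 than the RR.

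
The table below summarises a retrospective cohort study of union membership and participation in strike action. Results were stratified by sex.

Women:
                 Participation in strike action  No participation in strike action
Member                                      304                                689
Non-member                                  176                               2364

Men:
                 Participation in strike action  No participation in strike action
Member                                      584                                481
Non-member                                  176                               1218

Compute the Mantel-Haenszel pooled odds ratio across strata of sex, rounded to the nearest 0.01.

OR_MH = Σ(aᵢdᵢ/nᵢ) / Σ(bᵢcᵢ/nᵢ), where nᵢ is the stratum total.
Stratum 1 (Women): n = 3533; a·d/n = 304·2364/3533 = 203.4124; b·c/n = 689·176/3533 = 34.3232
Stratum 2 (Men): n = 2459; a·d/n = 584·1218/2459 = 289.2688; b·c/n = 481·176/2459 = 34.4270
OR_MH = (203.4124 + 289.2688) / (34.3232 + 34.4270) = 492.6812 / 68.7502 = 7.16625

7.17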